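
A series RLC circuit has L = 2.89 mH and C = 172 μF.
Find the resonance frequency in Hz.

Step 1 — Resonance condition Im(Z)=0 gives ω₀ = 1/√(LC).
Step 2 — ω₀ = 1/√(0.00289·0.000172) = 1418 rad/s.
Step 3 — f₀ = ω₀/(2π) = 225.7 Hz.

f₀ = 225.7 Hz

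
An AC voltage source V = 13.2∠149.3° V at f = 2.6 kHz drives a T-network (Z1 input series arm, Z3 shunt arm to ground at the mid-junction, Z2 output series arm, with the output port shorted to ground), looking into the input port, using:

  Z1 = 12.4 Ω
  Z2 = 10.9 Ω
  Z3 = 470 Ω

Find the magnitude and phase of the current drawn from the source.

Step 1 — Angular frequency: ω = 2π·f = 2π·2600 = 1.634e+04 rad/s.
Step 2 — Component impedances:
  Z1: Z = R = 12.4 Ω
  Z2: Z = R = 10.9 Ω
  Z3: Z = R = 470 Ω
Step 3 — With the output port shorted to ground, the output series arm Z2 runs from the junction to ground; the shunt arm Z3 also runs from the junction to ground. They appear in parallel: Z3 || Z2 = 10.65 Ω.
Step 4 — Series with input arm Z1: Z_in = Z1 + (Z3 || Z2) = 23.05 Ω = 23.05∠0.0° Ω.
Step 5 — Source phasor: V = 13.2∠149.3° V = -11.35 + j6.739 V.
Step 6 — Ohm's law: I = V / Z_total = (-11.35 + j6.739) / (23.05) = -0.4923 + j0.2923 A.
Step 7 — Convert to polar: |I| = 0.5726 A, ∠I = 149.3°.

I = 0.5726∠149.3° A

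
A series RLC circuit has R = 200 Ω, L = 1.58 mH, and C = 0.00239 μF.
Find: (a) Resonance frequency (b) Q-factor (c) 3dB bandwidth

Step 1 — Resonance: ω₀ = 1/√(LC) = 1/√(0.00158·2.39e-09) = 5.146e+05 rad/s.
Step 2 — f₀ = ω₀/(2π) = 8.19e+04 Hz.
Step 3 — Series Q: Q = ω₀L/R = 5.146e+05·0.00158/200 = 4.065.
Step 4 — Bandwidth: Δω = ω₀/Q = 1.266e+05 rad/s; BW = Δω/(2π) = 2.015e+04 Hz.

(a) f₀ = 8.19e+04 Hz  (b) Q = 4.065  (c) BW = 2.015e+04 Hz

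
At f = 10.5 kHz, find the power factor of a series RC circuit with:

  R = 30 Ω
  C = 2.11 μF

Step 1 — Angular frequency: ω = 2π·f = 2π·1.05e+04 = 6.597e+04 rad/s.
Step 2 — Component impedances:
  R: Z = R = 30 Ω
  C: Z = 1/(jωC) = -j/(ω·C) = 0 - j7.184 Ω
Step 3 — Series combination: Z_total = R + C = 30 - j7.184 Ω = 30.85∠-13.5° Ω.
Step 4 — Power factor: PF = cos(φ) = Re(Z)/|Z| = 30/30.848 = 0.9725.
Step 5 — Type: Im(Z) = -7.184 ⇒ leading (phase φ = -13.5°).

PF = 0.9725 (leading, φ = -13.5°)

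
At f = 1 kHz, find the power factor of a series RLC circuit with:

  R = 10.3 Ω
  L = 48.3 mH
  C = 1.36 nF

Step 1 — Angular frequency: ω = 2π·f = 2π·1000 = 6283 rad/s.
Step 2 — Component impedances:
  R: Z = R = 10.3 Ω
  L: Z = jωL = j·6283·0.0483 = 0 + j303.5 Ω
  C: Z = 1/(jωC) = -j/(ω·C) = 0 - j1.17e+05 Ω
Step 3 — Series combination: Z_total = R + L + C = 10.3 - j1.167e+05 Ω = 1.167e+05∠-90.0° Ω.
Step 4 — Power factor: PF = cos(φ) = Re(Z)/|Z| = 10.3/116722 = 8.824e-05.
Step 5 — Type: Im(Z) = -1.167e+05 ⇒ leading (phase φ = -90.0°).

PF = 8.824e-05 (leading, φ = -90.0°)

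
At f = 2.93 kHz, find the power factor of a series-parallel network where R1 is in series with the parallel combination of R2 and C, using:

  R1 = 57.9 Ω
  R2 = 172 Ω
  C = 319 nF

Step 1 — Angular frequency: ω = 2π·f = 2π·2930 = 1.841e+04 rad/s.
Step 2 — Component impedances:
  R1: Z = R = 57.9 Ω
  R2: Z = R = 172 Ω
  C: Z = 1/(jωC) = -j/(ω·C) = 0 - j170.3 Ω
Step 3 — Parallel branch: R2 || C = 1/(1/R2 + 1/C) = 85.14 - j86 Ω.
Step 4 — Series with R1: Z_total = R1 + (R2 || C) = 143 - j86 Ω = 166.9∠-31.0° Ω.
Step 5 — Power factor: PF = cos(φ) = Re(Z)/|Z| = 143.04/166.9 = 0.857.
Step 6 — Type: Im(Z) = -86 ⇒ leading (phase φ = -31.0°).

PF = 0.857 (leading, φ = -31.0°)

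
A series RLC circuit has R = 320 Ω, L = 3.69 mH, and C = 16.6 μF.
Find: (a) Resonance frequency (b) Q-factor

Step 1 — Resonance condition Im(Z)=0 gives ω₀ = 1/√(LC).
Step 2 — ω₀ = 1/√(0.00369·1.66e-05) = 4040 rad/s.
Step 3 — f₀ = ω₀/(2π) = 643.1 Hz.
Step 4 — Series Q: Q = ω₀L/R = 4040·0.00369/320 = 0.04659.

(a) f₀ = 643.1 Hz  (b) Q = 0.04659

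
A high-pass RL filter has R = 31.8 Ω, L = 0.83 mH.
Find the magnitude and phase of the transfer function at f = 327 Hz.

Step 1 — Angular frequency: ω = 2π·327 = 2055 rad/s.
Step 2 — Transfer function: H(jω) = jωL/(R + jωL).
Step 3 — Numerator jωL = j·1.705; denominator R + jωL = 31.8 + j1.705.
Step 4 — H = 0.002868 + j0.05347.
Step 5 — Magnitude: |H| = 0.05355 (-25.4 dB); phase: φ = 86.9°.

|H| = 0.05355 (-25.4 dB), φ = 86.9°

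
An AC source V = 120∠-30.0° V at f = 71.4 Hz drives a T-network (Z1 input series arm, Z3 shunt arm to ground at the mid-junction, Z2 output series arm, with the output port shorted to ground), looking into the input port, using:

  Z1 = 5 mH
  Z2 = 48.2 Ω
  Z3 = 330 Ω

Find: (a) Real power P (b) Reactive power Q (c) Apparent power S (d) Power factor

Step 1 — Angular frequency: ω = 2π·f = 2π·71.4 = 448.6 rad/s.
Step 2 — Component impedances:
  Z1: Z = jωL = j·448.6·0.005 = 0 + j2.243 Ω
  Z2: Z = R = 48.2 Ω
  Z3: Z = R = 330 Ω
Step 3 — With the output port shorted to ground, the output series arm Z2 runs from the junction to ground; the shunt arm Z3 also runs from the junction to ground. They appear in parallel: Z3 || Z2 = 42.06 Ω.
Step 4 — Series with input arm Z1: Z_in = Z1 + (Z3 || Z2) = 42.06 + j2.243 Ω = 42.12∠3.1° Ω.
Step 5 — Source phasor: V = 120∠-30.0° V = 103.9 - j60 V.
Step 6 — Current: I = V / Z = 2.388 - j1.554 A = 2.849∠-33.1° A.
Step 7 — Complex power: S = V·I* = 341.4 + j18.21 VA.
Step 8 — Real power: P = Re(S) = 341.4 W.
Step 9 — Reactive power: Q = Im(S) = 18.21 VAR.
Step 10 — Apparent power: |S| = 341.9 VA.
Step 11 — Power factor: PF = P/|S| = 0.9986 (lagging).

(a) P = 341.4 W  (b) Q = 18.21 VAR  (c) S = 341.9 VA  (d) PF = 0.9986 (lagging)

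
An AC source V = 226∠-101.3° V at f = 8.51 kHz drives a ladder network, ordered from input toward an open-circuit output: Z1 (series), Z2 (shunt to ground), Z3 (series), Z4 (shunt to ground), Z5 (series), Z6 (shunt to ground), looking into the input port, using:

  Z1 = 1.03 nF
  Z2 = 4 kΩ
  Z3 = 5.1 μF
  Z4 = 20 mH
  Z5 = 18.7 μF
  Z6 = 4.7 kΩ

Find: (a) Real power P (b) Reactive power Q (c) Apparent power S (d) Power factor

Step 1 — Angular frequency: ω = 2π·f = 2π·8510 = 5.347e+04 rad/s.
Step 2 — Component impedances:
  Z1: Z = 1/(jωC) = -j/(ω·C) = 0 - j1.816e+04 Ω
  Z2: Z = R = 4000 Ω
  Z3: Z = 1/(jωC) = -j/(ω·C) = 0 - j3.667 Ω
  Z4: Z = jωL = j·5.347e+04·0.02 = 0 + j1069 Ω
  Z5: Z = 1/(jωC) = -j/(ω·C) = 0 - j1 Ω
  Z6: Z = R = 4700 Ω
Step 3 — Ladder network (open output): work backward from the far end, alternating series and parallel combinations. Z_in = 423.7 - j1.73e+04 Ω = 1.731e+04∠-88.6° Ω.
Step 4 — Source phasor: V = 226∠-101.3° V = -44.28 - j221.6 V.
Step 5 — Current: I = V / Z = 0.01274 - j0.002872 A = 0.01306∠-12.7° A.
Step 6 — Complex power: S = V·I* = 0.07226 - j2.95 VA.
Step 7 — Real power: P = Re(S) = 0.07226 W.
Step 8 — Reactive power: Q = Im(S) = -2.95 VAR.
Step 9 — Apparent power: |S| = 2.951 VA.
Step 10 — Power factor: PF = P/|S| = 0.02448 (leading).

(a) P = 0.07226 W  (b) Q = -2.95 VAR  (c) S = 2.951 VA  (d) PF = 0.02448 (leading)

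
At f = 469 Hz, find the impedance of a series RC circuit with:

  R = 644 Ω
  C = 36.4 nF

Step 1 — Angular frequency: ω = 2π·f = 2π·469 = 2947 rad/s.
Step 2 — Component impedances:
  R: Z = R = 644 Ω
  C: Z = 1/(jωC) = -j/(ω·C) = 0 - j9323 Ω
Step 3 — Series combination: Z_total = R + C = 644 - j9323 Ω = 9345∠-86.0° Ω.

Z = 644 - j9323 Ω = 9345∠-86.0° Ω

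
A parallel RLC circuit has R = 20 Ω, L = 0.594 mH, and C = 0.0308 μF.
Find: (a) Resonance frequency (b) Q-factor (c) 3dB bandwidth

Step 1 — Resonance: ω₀ = 1/√(LC) = 1/√(0.000594·3.08e-08) = 2.338e+05 rad/s.
Step 2 — f₀ = ω₀/(2π) = 3.721e+04 Hz.
Step 3 — Parallel Q: Q = R/(ω₀L) = 20/(2.338e+05·0.000594) = 0.144.
Step 4 — Bandwidth: Δω = ω₀/Q = 1.623e+06 rad/s; BW = Δω/(2π) = 2.584e+05 Hz.

(a) f₀ = 3.721e+04 Hz  (b) Q = 0.144  (c) BW = 2.584e+05 Hz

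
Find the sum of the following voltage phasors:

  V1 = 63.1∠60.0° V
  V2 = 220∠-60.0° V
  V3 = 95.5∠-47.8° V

Step 1 — Convert each phasor to rectangular form:
  V1 = 63.1·(cos(60.0°) + j·sin(60.0°)) = 31.55 + j54.65 V
  V2 = 220·(cos(-60.0°) + j·sin(-60.0°)) = 110 - j190.5 V
  V3 = 95.5·(cos(-47.8°) + j·sin(-47.8°)) = 64.15 - j70.75 V
Step 2 — Sum components: V_total = 205.7 - j206.6 V.
Step 3 — Convert to polar: |V_total| = 291.6 V, ∠V_total = -45.1°.

V_total = 291.6∠-45.1° V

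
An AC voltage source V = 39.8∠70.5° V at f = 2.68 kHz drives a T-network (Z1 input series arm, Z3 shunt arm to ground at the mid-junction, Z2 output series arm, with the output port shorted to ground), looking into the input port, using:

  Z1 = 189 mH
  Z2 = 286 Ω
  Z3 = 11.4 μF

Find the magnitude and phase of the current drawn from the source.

Step 1 — Angular frequency: ω = 2π·f = 2π·2680 = 1.684e+04 rad/s.
Step 2 — Component impedances:
  Z1: Z = jωL = j·1.684e+04·0.189 = 0 + j3183 Ω
  Z2: Z = R = 286 Ω
  Z3: Z = 1/(jωC) = -j/(ω·C) = 0 - j5.209 Ω
Step 3 — With the output port shorted to ground, the output series arm Z2 runs from the junction to ground; the shunt arm Z3 also runs from the junction to ground. They appear in parallel: Z3 || Z2 = 0.09485 - j5.208 Ω.
Step 4 — Series with input arm Z1: Z_in = Z1 + (Z3 || Z2) = 0.09485 + j3177 Ω = 3177∠90.0° Ω.
Step 5 — Source phasor: V = 39.8∠70.5° V = 13.29 + j37.52 V.
Step 6 — Ohm's law: I = V / Z_total = (13.29 + j37.52) / (0.09485 + j3177) = 0.01181 - j0.004181 A.
Step 7 — Convert to polar: |I| = 0.01253 A, ∠I = -19.5°.

I = 0.01253∠-19.5° A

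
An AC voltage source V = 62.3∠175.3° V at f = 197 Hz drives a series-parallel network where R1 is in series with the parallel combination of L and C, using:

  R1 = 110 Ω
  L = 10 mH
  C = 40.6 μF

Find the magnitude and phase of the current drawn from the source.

Step 1 — Angular frequency: ω = 2π·f = 2π·197 = 1238 rad/s.
Step 2 — Component impedances:
  R1: Z = R = 110 Ω
  L: Z = jωL = j·1238·0.01 = 0 + j12.38 Ω
  C: Z = 1/(jωC) = -j/(ω·C) = 0 - j19.9 Ω
Step 3 — Parallel branch: L || C = 1/(1/L + 1/C) = 0 + j32.75 Ω.
Step 4 — Series with R1: Z_total = R1 + (L || C) = 110 + j32.75 Ω = 114.8∠16.6° Ω.
Step 5 — Source phasor: V = 62.3∠175.3° V = -62.09 + j5.105 V.
Step 6 — Ohm's law: I = V / Z_total = (-62.09 + j5.105) / (110 + j32.75) = -0.5058 + j0.197 A.
Step 7 — Convert to polar: |I| = 0.5428 A, ∠I = 158.7°.

I = 0.5428∠158.7° A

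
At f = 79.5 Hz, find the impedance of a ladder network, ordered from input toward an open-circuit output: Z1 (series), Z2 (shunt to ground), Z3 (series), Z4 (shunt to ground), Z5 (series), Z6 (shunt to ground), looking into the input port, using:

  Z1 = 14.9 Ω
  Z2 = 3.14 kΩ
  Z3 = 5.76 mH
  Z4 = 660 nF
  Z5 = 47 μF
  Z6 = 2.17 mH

Step 1 — Angular frequency: ω = 2π·f = 2π·79.5 = 499.5 rad/s.
Step 2 — Component impedances:
  Z1: Z = R = 14.9 Ω
  Z2: Z = R = 3140 Ω
  Z3: Z = jωL = j·499.5·0.00576 = 0 + j2.877 Ω
  Z4: Z = 1/(jωC) = -j/(ω·C) = 0 - j3033 Ω
  Z5: Z = 1/(jωC) = -j/(ω·C) = 0 - j42.59 Ω
  Z6: Z = jωL = j·499.5·0.00217 = 0 + j1.084 Ω
Step 3 — Ladder network (open output): work backward from the far end, alternating series and parallel combinations. Z_in = 15.36 - j38.07 Ω = 41.05∠-68.0° Ω.

Z = 15.36 - j38.07 Ω = 41.05∠-68.0° Ω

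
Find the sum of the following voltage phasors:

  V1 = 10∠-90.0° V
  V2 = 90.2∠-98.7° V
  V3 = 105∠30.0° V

Step 1 — Convert each phasor to rectangular form:
  V1 = 10·(cos(-90.0°) + j·sin(-90.0°)) = 0 - j10 V
  V2 = 90.2·(cos(-98.7°) + j·sin(-98.7°)) = -13.64 - j89.16 V
  V3 = 105·(cos(30.0°) + j·sin(30.0°)) = 90.93 + j52.5 V
Step 2 — Sum components: V_total = 77.29 - j46.66 V.
Step 3 — Convert to polar: |V_total| = 90.28 V, ∠V_total = -31.1°.

V_total = 90.28∠-31.1° V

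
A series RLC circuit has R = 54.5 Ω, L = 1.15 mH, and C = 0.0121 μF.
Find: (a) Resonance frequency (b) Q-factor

Step 1 — Resonance condition Im(Z)=0 gives ω₀ = 1/√(LC).
Step 2 — ω₀ = 1/√(0.00115·1.21e-08) = 2.681e+05 rad/s.
Step 3 — f₀ = ω₀/(2π) = 4.267e+04 Hz.
Step 4 — Series Q: Q = ω₀L/R = 2.681e+05·0.00115/54.5 = 5.657.

(a) f₀ = 4.267e+04 Hz  (b) Q = 5.657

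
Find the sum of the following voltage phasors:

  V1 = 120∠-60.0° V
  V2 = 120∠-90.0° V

Step 1 — Convert each phasor to rectangular form:
  V1 = 120·(cos(-60.0°) + j·sin(-60.0°)) = 60 - j103.9 V
  V2 = 120·(cos(-90.0°) + j·sin(-90.0°)) = 0 - j120 V
Step 2 — Sum components: V_total = 60 - j223.9 V.
Step 3 — Convert to polar: |V_total| = 231.8 V, ∠V_total = -75.0°.

V_total = 231.8∠-75.0° V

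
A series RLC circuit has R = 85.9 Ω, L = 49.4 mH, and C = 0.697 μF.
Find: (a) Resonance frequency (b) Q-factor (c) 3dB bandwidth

Step 1 — Resonance condition Im(Z)=0 gives ω₀ = 1/√(LC).
Step 2 — ω₀ = 1/√(0.0494·6.97e-07) = 5389 rad/s.
Step 3 — f₀ = ω₀/(2π) = 857.7 Hz.
Step 4 — Series Q: Q = ω₀L/R = 5389·0.0494/85.9 = 3.099.
Step 5 — 3dB bandwidth: Δω = ω₀/Q = 1739 rad/s; BW = Δω/(2π) = 276.7 Hz.

(a) f₀ = 857.7 Hz  (b) Q = 3.099  (c) BW = 276.7 Hz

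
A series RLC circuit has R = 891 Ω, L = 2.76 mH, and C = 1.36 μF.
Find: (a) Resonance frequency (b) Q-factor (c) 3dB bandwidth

Step 1 — Resonance condition Im(Z)=0 gives ω₀ = 1/√(LC).
Step 2 — ω₀ = 1/√(0.00276·1.36e-06) = 1.632e+04 rad/s.
Step 3 — f₀ = ω₀/(2π) = 2598 Hz.
Step 4 — Series Q: Q = ω₀L/R = 1.632e+04·0.00276/891 = 0.05056.
Step 5 — 3dB bandwidth: Δω = ω₀/Q = 3.228e+05 rad/s; BW = Δω/(2π) = 5.138e+04 Hz.

(a) f₀ = 2598 Hz  (b) Q = 0.05056  (c) BW = 5.138e+04 Hz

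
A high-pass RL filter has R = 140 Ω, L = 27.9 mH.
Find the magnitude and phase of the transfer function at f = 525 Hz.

Step 1 — Angular frequency: ω = 2π·525 = 3299 rad/s.
Step 2 — Transfer function: H(jω) = jωL/(R + jωL).
Step 3 — Numerator jωL = j·92.03; denominator R + jωL = 140 + j92.03.
Step 4 — H = 0.3017 + j0.459.
Step 5 — Magnitude: |H| = 0.5493 (-5.2 dB); phase: φ = 56.7°.

|H| = 0.5493 (-5.2 dB), φ = 56.7°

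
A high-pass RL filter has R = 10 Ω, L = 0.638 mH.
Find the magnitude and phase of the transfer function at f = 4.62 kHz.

Step 1 — Angular frequency: ω = 2π·4620 = 2.903e+04 rad/s.
Step 2 — Transfer function: H(jω) = jωL/(R + jωL).
Step 3 — Numerator jωL = j·18.52; denominator R + jωL = 10 + j18.52.
Step 4 — H = 0.7743 + j0.4181.
Step 5 — Magnitude: |H| = 0.8799 (-1.1 dB); phase: φ = 28.4°.

|H| = 0.8799 (-1.1 dB), φ = 28.4°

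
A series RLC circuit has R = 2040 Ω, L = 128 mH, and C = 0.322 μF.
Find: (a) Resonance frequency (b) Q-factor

Step 1 — Resonance condition Im(Z)=0 gives ω₀ = 1/√(LC).
Step 2 — ω₀ = 1/√(0.128·3.22e-07) = 4926 rad/s.
Step 3 — f₀ = ω₀/(2π) = 783.9 Hz.
Step 4 — Series Q: Q = ω₀L/R = 4926·0.128/2040 = 0.3091.

(a) f₀ = 783.9 Hz  (b) Q = 0.3091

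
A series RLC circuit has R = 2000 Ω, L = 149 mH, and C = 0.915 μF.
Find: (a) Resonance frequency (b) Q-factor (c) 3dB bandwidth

Step 1 — Resonance condition Im(Z)=0 gives ω₀ = 1/√(LC).
Step 2 — ω₀ = 1/√(0.149·9.15e-07) = 2708 rad/s.
Step 3 — f₀ = ω₀/(2π) = 431 Hz.
Step 4 — Series Q: Q = ω₀L/R = 2708·0.149/2000 = 0.2018.
Step 5 — 3dB bandwidth: Δω = ω₀/Q = 1.342e+04 rad/s; BW = Δω/(2π) = 2136 Hz.

(a) f₀ = 431 Hz  (b) Q = 0.2018  (c) BW = 2136 Hz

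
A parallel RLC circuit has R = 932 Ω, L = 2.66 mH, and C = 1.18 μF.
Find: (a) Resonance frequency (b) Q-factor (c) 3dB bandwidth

Step 1 — Resonance: ω₀ = 1/√(LC) = 1/√(0.00266·1.18e-06) = 1.785e+04 rad/s.
Step 2 — f₀ = ω₀/(2π) = 2841 Hz.
Step 3 — Parallel Q: Q = R/(ω₀L) = 932/(1.785e+04·0.00266) = 19.63.
Step 4 — Bandwidth: Δω = ω₀/Q = 909.3 rad/s; BW = Δω/(2π) = 144.7 Hz.

(a) f₀ = 2841 Hz  (b) Q = 19.63  (c) BW = 144.7 Hz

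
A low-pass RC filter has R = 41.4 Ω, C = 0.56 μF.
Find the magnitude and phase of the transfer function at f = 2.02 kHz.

Step 1 — Angular frequency: ω = 2π·2020 = 1.269e+04 rad/s.
Step 2 — Transfer function: H(jω) = 1/(1 + jωRC).
Step 3 — Denominator: 1 + jωRC = 1 + j·1.269e+04·41.4·5.6e-07 = 1 + j0.2943.
Step 4 — H = 0.9203 - j0.2708.
Step 5 — Magnitude: |H| = 0.9593 (-0.4 dB); phase: φ = -16.4°.

|H| = 0.9593 (-0.4 dB), φ = -16.4°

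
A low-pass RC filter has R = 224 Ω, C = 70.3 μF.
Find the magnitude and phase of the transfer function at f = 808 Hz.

Step 1 — Angular frequency: ω = 2π·808 = 5077 rad/s.
Step 2 — Transfer function: H(jω) = 1/(1 + jωRC).
Step 3 — Denominator: 1 + jωRC = 1 + j·5077·224·7.03e-05 = 1 + j79.95.
Step 4 — H = 0.0001564 - j0.01251.
Step 5 — Magnitude: |H| = 0.01251 (-38.1 dB); phase: φ = -89.3°.

|H| = 0.01251 (-38.1 dB), φ = -89.3°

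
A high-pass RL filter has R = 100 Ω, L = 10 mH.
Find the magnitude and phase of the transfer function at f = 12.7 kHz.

Step 1 — Angular frequency: ω = 2π·1.27e+04 = 7.98e+04 rad/s.
Step 2 — Transfer function: H(jω) = jωL/(R + jωL).
Step 3 — Numerator jωL = j·798; denominator R + jωL = 100 + j798.
Step 4 — H = 0.9845 + j0.1234.
Step 5 — Magnitude: |H| = 0.9922 (-0.1 dB); phase: φ = 7.1°.

|H| = 0.9922 (-0.1 dB), φ = 7.1°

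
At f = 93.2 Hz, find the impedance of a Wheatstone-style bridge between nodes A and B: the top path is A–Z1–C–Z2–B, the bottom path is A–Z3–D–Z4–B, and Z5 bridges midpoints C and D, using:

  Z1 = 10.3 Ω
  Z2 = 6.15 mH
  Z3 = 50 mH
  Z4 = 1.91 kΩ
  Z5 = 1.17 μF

Step 1 — Angular frequency: ω = 2π·f = 2π·93.2 = 585.6 rad/s.
Step 2 — Component impedances:
  Z1: Z = R = 10.3 Ω
  Z2: Z = jωL = j·585.6·0.00615 = 0 + j3.601 Ω
  Z3: Z = jωL = j·585.6·0.05 = 0 + j29.28 Ω
  Z4: Z = R = 1910 Ω
  Z5: Z = 1/(jωC) = -j/(ω·C) = 0 - j1460 Ω
Step 3 — Bridge requires nodal analysis (the Z5 bridge couples midpoints C and D, so the two paths cannot be reduced to a simple series/parallel combination). Setting node B to ground and injecting 1 A at node A, the 3-node admittance system at A, C, D solves to V_A = Z_AB = 10.25 + j3.49 Ω = 10.83∠18.8° Ω.

Z = 10.25 + j3.49 Ω = 10.83∠18.8° Ω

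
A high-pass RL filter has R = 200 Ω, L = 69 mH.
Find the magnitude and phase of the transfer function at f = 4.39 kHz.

Step 1 — Angular frequency: ω = 2π·4390 = 2.758e+04 rad/s.
Step 2 — Transfer function: H(jω) = jωL/(R + jωL).
Step 3 — Numerator jωL = j·1903; denominator R + jωL = 200 + j1903.
Step 4 — H = 0.9891 + j0.1039.
Step 5 — Magnitude: |H| = 0.9945 (-0.0 dB); phase: φ = 6.0°.

|H| = 0.9945 (-0.0 dB), φ = 6.0°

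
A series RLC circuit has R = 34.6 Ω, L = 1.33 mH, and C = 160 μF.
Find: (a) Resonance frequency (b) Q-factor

Step 1 — Resonance condition Im(Z)=0 gives ω₀ = 1/√(LC).
Step 2 — ω₀ = 1/√(0.00133·0.00016) = 2168 rad/s.
Step 3 — f₀ = ω₀/(2π) = 345 Hz.
Step 4 — Series Q: Q = ω₀L/R = 2168·0.00133/34.6 = 0.08333.

(a) f₀ = 345 Hz  (b) Q = 0.08333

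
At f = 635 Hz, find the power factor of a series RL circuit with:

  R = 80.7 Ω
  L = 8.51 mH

Step 1 — Angular frequency: ω = 2π·f = 2π·635 = 3990 rad/s.
Step 2 — Component impedances:
  R: Z = R = 80.7 Ω
  L: Z = jωL = j·3990·0.00851 = 0 + j33.95 Ω
Step 3 — Series combination: Z_total = R + L = 80.7 + j33.95 Ω = 87.55∠22.8° Ω.
Step 4 — Power factor: PF = cos(φ) = Re(Z)/|Z| = 80.7/87.552 = 0.9217.
Step 5 — Type: Im(Z) = 33.95 ⇒ lagging (phase φ = 22.8°).

PF = 0.9217 (lagging, φ = 22.8°)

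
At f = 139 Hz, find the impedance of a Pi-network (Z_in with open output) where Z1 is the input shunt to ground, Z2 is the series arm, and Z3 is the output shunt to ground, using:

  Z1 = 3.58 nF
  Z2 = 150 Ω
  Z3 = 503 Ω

Step 1 — Angular frequency: ω = 2π·f = 2π·139 = 873.4 rad/s.
Step 2 — Component impedances:
  Z1: Z = 1/(jωC) = -j/(ω·C) = 0 - j3.198e+05 Ω
  Z2: Z = R = 150 Ω
  Z3: Z = R = 503 Ω
Step 3 — With open output, the series arm Z2 and the output shunt Z3 appear in series to ground: Z2 + Z3 = 653 Ω.
Step 4 — Parallel with input shunt Z1: Z_in = Z1 || (Z2 + Z3) = 653 - j1.333 Ω = 653∠-0.1° Ω.

Z = 653 - j1.333 Ω = 653∠-0.1° Ω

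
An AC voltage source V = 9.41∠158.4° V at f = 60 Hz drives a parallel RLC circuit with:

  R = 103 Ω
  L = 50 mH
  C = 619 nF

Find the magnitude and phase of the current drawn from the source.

Step 1 — Angular frequency: ω = 2π·f = 2π·60 = 377 rad/s.
Step 2 — Component impedances:
  R: Z = R = 103 Ω
  L: Z = jωL = j·377·0.05 = 0 + j18.85 Ω
  C: Z = 1/(jωC) = -j/(ω·C) = 0 - j4285 Ω
Step 3 — Parallel combination: 1/Z_total = 1/R + 1/L + 1/C; Z_total = 3.366 + j18.31 Ω = 18.62∠79.6° Ω.
Step 4 — Source phasor: V = 9.41∠158.4° V = -8.749 + j3.464 V.
Step 5 — Ohm's law: I = V / Z_total = (-8.749 + j3.464) / (3.366 + j18.31) = 0.09802 + j0.4957 A.
Step 6 — Convert to polar: |I| = 0.5053 A, ∠I = 78.8°.

I = 0.5053∠78.8° A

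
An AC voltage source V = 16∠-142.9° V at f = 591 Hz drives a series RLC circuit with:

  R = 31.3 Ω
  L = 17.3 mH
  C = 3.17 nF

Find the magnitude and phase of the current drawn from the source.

Step 1 — Angular frequency: ω = 2π·f = 2π·591 = 3713 rad/s.
Step 2 — Component impedances:
  R: Z = R = 31.3 Ω
  L: Z = jωL = j·3713·0.0173 = 0 + j64.24 Ω
  C: Z = 1/(jωC) = -j/(ω·C) = 0 - j8.495e+04 Ω
Step 3 — Series combination: Z_total = R + L + C = 31.3 - j8.489e+04 Ω = 8.489e+04∠-90.0° Ω.
Step 4 — Source phasor: V = 16∠-142.9° V = -12.76 - j9.651 V.
Step 5 — Ohm's law: I = V / Z_total = (-12.76 - j9.651) / (31.3 - j8.489e+04) = 0.0001136 - j0.0001504 A.
Step 6 — Convert to polar: |I| = 0.0001885 A, ∠I = -52.9°.

I = 0.0001885∠-52.9° A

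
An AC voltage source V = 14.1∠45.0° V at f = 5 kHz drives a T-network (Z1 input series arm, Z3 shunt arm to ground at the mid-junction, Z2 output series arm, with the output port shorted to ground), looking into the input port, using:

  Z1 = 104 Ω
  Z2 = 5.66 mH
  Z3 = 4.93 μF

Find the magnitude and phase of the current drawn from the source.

Step 1 — Angular frequency: ω = 2π·f = 2π·5000 = 3.142e+04 rad/s.
Step 2 — Component impedances:
  Z1: Z = R = 104 Ω
  Z2: Z = jωL = j·3.142e+04·0.00566 = 0 + j177.8 Ω
  Z3: Z = 1/(jωC) = -j/(ω·C) = 0 - j6.457 Ω
Step 3 — With the output port shorted to ground, the output series arm Z2 runs from the junction to ground; the shunt arm Z3 also runs from the junction to ground. They appear in parallel: Z3 || Z2 = 0 - j6.7 Ω.
Step 4 — Series with input arm Z1: Z_in = Z1 + (Z3 || Z2) = 104 - j6.7 Ω = 104.2∠-3.7° Ω.
Step 5 — Source phasor: V = 14.1∠45.0° V = 9.97 + j9.97 V.
Step 6 — Ohm's law: I = V / Z_total = (9.97 + j9.97) / (104 - j6.7) = 0.08932 + j0.1016 A.
Step 7 — Convert to polar: |I| = 0.1353 A, ∠I = 48.7°.

I = 0.1353∠48.7° A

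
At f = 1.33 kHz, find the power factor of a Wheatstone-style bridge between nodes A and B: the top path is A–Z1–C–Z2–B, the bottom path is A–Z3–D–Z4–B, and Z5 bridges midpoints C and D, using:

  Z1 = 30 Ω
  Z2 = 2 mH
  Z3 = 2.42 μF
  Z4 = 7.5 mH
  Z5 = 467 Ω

Step 1 — Angular frequency: ω = 2π·f = 2π·1330 = 8357 rad/s.
Step 2 — Component impedances:
  Z1: Z = R = 30 Ω
  Z2: Z = jωL = j·8357·0.002 = 0 + j16.71 Ω
  Z3: Z = 1/(jωC) = -j/(ω·C) = 0 - j49.45 Ω
  Z4: Z = jωL = j·8357·0.0075 = 0 + j62.67 Ω
  Z5: Z = R = 467 Ω
Step 3 — Bridge requires nodal analysis (the Z5 bridge couples midpoints C and D, so the two paths cannot be reduced to a simple series/parallel combination). Setting node B to ground and injecting 1 A at node A, the 3-node admittance system at A, C, D solves to V_A = Z_AB = 6.068 + j7.683 Ω = 9.79∠51.7° Ω.
Step 4 — Power factor: PF = cos(φ) = Re(Z)/|Z| = 6.068/9.79 = 0.6198.
Step 5 — Type: Im(Z) = 7.683 ⇒ lagging (phase φ = 51.7°).

PF = 0.6198 (lagging, φ = 51.7°)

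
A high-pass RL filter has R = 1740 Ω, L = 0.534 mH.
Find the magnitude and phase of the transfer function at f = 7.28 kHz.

Step 1 — Angular frequency: ω = 2π·7280 = 4.574e+04 rad/s.
Step 2 — Transfer function: H(jω) = jωL/(R + jωL).
Step 3 — Numerator jωL = j·24.43; denominator R + jωL = 1740 + j24.43.
Step 4 — H = 0.000197 + j0.01404.
Step 5 — Magnitude: |H| = 0.01404 (-37.1 dB); phase: φ = 89.2°.

|H| = 0.01404 (-37.1 dB), φ = 89.2°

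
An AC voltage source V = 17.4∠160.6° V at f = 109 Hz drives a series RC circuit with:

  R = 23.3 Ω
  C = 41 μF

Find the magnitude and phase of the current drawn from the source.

Step 1 — Angular frequency: ω = 2π·f = 2π·109 = 684.9 rad/s.
Step 2 — Component impedances:
  R: Z = R = 23.3 Ω
  C: Z = 1/(jωC) = -j/(ω·C) = 0 - j35.61 Ω
Step 3 — Series combination: Z_total = R + C = 23.3 - j35.61 Ω = 42.56∠-56.8° Ω.
Step 4 — Source phasor: V = 17.4∠160.6° V = -16.41 + j5.78 V.
Step 5 — Ohm's law: I = V / Z_total = (-16.41 + j5.78) / (23.3 - j35.61) = -0.3248 - j0.2484 A.
Step 6 — Convert to polar: |I| = 0.4089 A, ∠I = -142.6°.

I = 0.4089∠-142.6° A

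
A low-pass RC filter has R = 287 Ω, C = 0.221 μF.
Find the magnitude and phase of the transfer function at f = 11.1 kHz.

Step 1 — Angular frequency: ω = 2π·1.11e+04 = 6.974e+04 rad/s.
Step 2 — Transfer function: H(jω) = 1/(1 + jωRC).
Step 3 — Denominator: 1 + jωRC = 1 + j·6.974e+04·287·2.21e-07 = 1 + j4.424.
Step 4 — H = 0.04862 - j0.2151.
Step 5 — Magnitude: |H| = 0.2205 (-13.1 dB); phase: φ = -77.3°.

|H| = 0.2205 (-13.1 dB), φ = -77.3°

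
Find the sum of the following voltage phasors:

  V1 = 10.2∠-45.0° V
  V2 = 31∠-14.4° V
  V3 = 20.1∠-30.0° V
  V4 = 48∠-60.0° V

Step 1 — Convert each phasor to rectangular form:
  V1 = 10.2·(cos(-45.0°) + j·sin(-45.0°)) = 7.212 - j7.212 V
  V2 = 31·(cos(-14.4°) + j·sin(-14.4°)) = 30.03 - j7.709 V
  V3 = 20.1·(cos(-30.0°) + j·sin(-30.0°)) = 17.41 - j10.05 V
  V4 = 48·(cos(-60.0°) + j·sin(-60.0°)) = 24 - j41.57 V
Step 2 — Sum components: V_total = 78.65 - j66.54 V.
Step 3 — Convert to polar: |V_total| = 103 V, ∠V_total = -40.2°.

V_total = 103∠-40.2° V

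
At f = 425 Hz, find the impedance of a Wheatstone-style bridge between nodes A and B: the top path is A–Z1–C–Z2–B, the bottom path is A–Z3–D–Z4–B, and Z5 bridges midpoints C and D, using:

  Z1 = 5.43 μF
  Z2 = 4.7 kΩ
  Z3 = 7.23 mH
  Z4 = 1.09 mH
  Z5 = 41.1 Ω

Step 1 — Angular frequency: ω = 2π·f = 2π·425 = 2670 rad/s.
Step 2 — Component impedances:
  Z1: Z = 1/(jωC) = -j/(ω·C) = 0 - j68.97 Ω
  Z2: Z = R = 4700 Ω
  Z3: Z = jωL = j·2670·0.00723 = 0 + j19.31 Ω
  Z4: Z = jωL = j·2670·0.00109 = 0 + j2.911 Ω
  Z5: Z = R = 41.1 Ω
Step 3 — Bridge requires nodal analysis (the Z5 bridge couples midpoints C and D, so the two paths cannot be reduced to a simple series/parallel combination). Setting node B to ground and injecting 1 A at node A, the 3-node admittance system at A, C, D solves to V_A = Z_AB = 3.692 + j26.72 Ω = 26.97∠82.1° Ω.

Z = 3.692 + j26.72 Ω = 26.97∠82.1° Ω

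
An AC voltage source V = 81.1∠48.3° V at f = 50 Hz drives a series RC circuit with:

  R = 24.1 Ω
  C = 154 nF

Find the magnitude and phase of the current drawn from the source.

Step 1 — Angular frequency: ω = 2π·f = 2π·50 = 314.2 rad/s.
Step 2 — Component impedances:
  R: Z = R = 24.1 Ω
  C: Z = 1/(jωC) = -j/(ω·C) = 0 - j2.067e+04 Ω
Step 3 — Series combination: Z_total = R + C = 24.1 - j2.067e+04 Ω = 2.067e+04∠-89.9° Ω.
Step 4 — Source phasor: V = 81.1∠48.3° V = 53.95 + j60.55 V.
Step 5 — Ohm's law: I = V / Z_total = (53.95 + j60.55) / (24.1 - j2.067e+04) = -0.002927 + j0.002614 A.
Step 6 — Convert to polar: |I| = 0.003924 A, ∠I = 138.2°.

I = 0.003924∠138.2° A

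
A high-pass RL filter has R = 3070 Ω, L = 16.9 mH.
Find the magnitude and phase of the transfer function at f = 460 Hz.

Step 1 — Angular frequency: ω = 2π·460 = 2890 rad/s.
Step 2 — Transfer function: H(jω) = jωL/(R + jωL).
Step 3 — Numerator jωL = j·48.85; denominator R + jωL = 3070 + j48.85.
Step 4 — H = 0.0002531 + j0.01591.
Step 5 — Magnitude: |H| = 0.01591 (-36.0 dB); phase: φ = 89.1°.

|H| = 0.01591 (-36.0 dB), φ = 89.1°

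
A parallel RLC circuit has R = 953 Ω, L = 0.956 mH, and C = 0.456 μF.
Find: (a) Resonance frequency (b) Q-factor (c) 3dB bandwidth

Step 1 — Resonance: ω₀ = 1/√(LC) = 1/√(0.000956·4.56e-07) = 4.789e+04 rad/s.
Step 2 — f₀ = ω₀/(2π) = 7623 Hz.
Step 3 — Parallel Q: Q = R/(ω₀L) = 953/(4.789e+04·0.000956) = 20.81.
Step 4 — Bandwidth: Δω = ω₀/Q = 2301 rad/s; BW = Δω/(2π) = 366.2 Hz.

(a) f₀ = 7623 Hz  (b) Q = 20.81  (c) BW = 366.2 Hz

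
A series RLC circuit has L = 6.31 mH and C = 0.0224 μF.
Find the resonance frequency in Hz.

Step 1 — Resonance condition Im(Z)=0 gives ω₀ = 1/√(LC).
Step 2 — ω₀ = 1/√(0.00631·2.24e-08) = 8.411e+04 rad/s.
Step 3 — f₀ = ω₀/(2π) = 1.339e+04 Hz.

f₀ = 1.339e+04 Hz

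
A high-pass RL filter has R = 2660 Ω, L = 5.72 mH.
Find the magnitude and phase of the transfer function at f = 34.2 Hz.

Step 1 — Angular frequency: ω = 2π·34.2 = 214.9 rad/s.
Step 2 — Transfer function: H(jω) = jωL/(R + jωL).
Step 3 — Numerator jωL = j·1.229; denominator R + jωL = 2660 + j1.229.
Step 4 — H = 2.135e-07 + j0.0004621.
Step 5 — Magnitude: |H| = 0.0004621 (-66.7 dB); phase: φ = 90.0°.

|H| = 0.0004621 (-66.7 dB), φ = 90.0°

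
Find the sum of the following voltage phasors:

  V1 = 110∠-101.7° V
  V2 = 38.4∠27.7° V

Step 1 — Convert each phasor to rectangular form:
  V1 = 110·(cos(-101.7°) + j·sin(-101.7°)) = -22.31 - j107.7 V
  V2 = 38.4·(cos(27.7°) + j·sin(27.7°)) = 34 + j17.85 V
Step 2 — Sum components: V_total = 11.69 - j89.86 V.
Step 3 — Convert to polar: |V_total| = 90.62 V, ∠V_total = -82.6°.

V_total = 90.62∠-82.6° V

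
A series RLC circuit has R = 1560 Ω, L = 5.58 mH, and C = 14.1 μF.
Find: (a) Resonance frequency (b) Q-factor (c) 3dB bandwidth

Step 1 — Resonance: ω₀ = 1/√(LC) = 1/√(0.00558·1.41e-05) = 3565 rad/s.
Step 2 — f₀ = ω₀/(2π) = 567.4 Hz.
Step 3 — Series Q: Q = ω₀L/R = 3565·0.00558/1560 = 0.01275.
Step 4 — Bandwidth: Δω = ω₀/Q = 2.796e+05 rad/s; BW = Δω/(2π) = 4.449e+04 Hz.

(a) f₀ = 567.4 Hz  (b) Q = 0.01275  (c) BW = 4.449e+04 Hz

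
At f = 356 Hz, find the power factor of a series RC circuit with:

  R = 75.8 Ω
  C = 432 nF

Step 1 — Angular frequency: ω = 2π·f = 2π·356 = 2237 rad/s.
Step 2 — Component impedances:
  R: Z = R = 75.8 Ω
  C: Z = 1/(jωC) = -j/(ω·C) = 0 - j1035 Ω
Step 3 — Series combination: Z_total = R + C = 75.8 - j1035 Ω = 1038∠-85.8° Ω.
Step 4 — Power factor: PF = cos(φ) = Re(Z)/|Z| = 75.8/1037.6 = 0.07305.
Step 5 — Type: Im(Z) = -1035 ⇒ leading (phase φ = -85.8°).

PF = 0.07305 (leading, φ = -85.8°)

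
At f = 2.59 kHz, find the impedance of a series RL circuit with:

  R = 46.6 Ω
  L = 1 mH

Step 1 — Angular frequency: ω = 2π·f = 2π·2590 = 1.627e+04 rad/s.
Step 2 — Component impedances:
  R: Z = R = 46.6 Ω
  L: Z = jωL = j·1.627e+04·0.001 = 0 + j16.27 Ω
Step 3 — Series combination: Z_total = R + L = 46.6 + j16.27 Ω = 49.36∠19.3° Ω.

Z = 46.6 + j16.27 Ω = 49.36∠19.3° Ω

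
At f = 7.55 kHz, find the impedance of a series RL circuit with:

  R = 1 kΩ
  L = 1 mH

Step 1 — Angular frequency: ω = 2π·f = 2π·7550 = 4.744e+04 rad/s.
Step 2 — Component impedances:
  R: Z = R = 1000 Ω
  L: Z = jωL = j·4.744e+04·0.001 = 0 + j47.44 Ω
Step 3 — Series combination: Z_total = R + L = 1000 + j47.44 Ω = 1001∠2.7° Ω.

Z = 1000 + j47.44 Ω = 1001∠2.7° Ω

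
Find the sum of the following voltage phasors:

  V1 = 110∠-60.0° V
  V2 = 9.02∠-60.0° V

Step 1 — Convert each phasor to rectangular form:
  V1 = 110·(cos(-60.0°) + j·sin(-60.0°)) = 55 - j95.26 V
  V2 = 9.02·(cos(-60.0°) + j·sin(-60.0°)) = 4.51 - j7.812 V
Step 2 — Sum components: V_total = 59.51 - j103.1 V.
Step 3 — Convert to polar: |V_total| = 119 V, ∠V_total = -60.0°.

V_total = 119∠-60.0° V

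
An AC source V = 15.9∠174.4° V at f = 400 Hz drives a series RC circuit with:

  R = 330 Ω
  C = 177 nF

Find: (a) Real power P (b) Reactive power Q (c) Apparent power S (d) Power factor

Step 1 — Angular frequency: ω = 2π·f = 2π·400 = 2513 rad/s.
Step 2 — Component impedances:
  R: Z = R = 330 Ω
  C: Z = 1/(jωC) = -j/(ω·C) = 0 - j2248 Ω
Step 3 — Series combination: Z_total = R + C = 330 - j2248 Ω = 2272∠-81.6° Ω.
Step 4 — Source phasor: V = 15.9∠174.4° V = -15.82 + j1.552 V.
Step 5 — Current: I = V / Z = -0.001687 - j0.006792 A = 0.006998∠-104.0° A.
Step 6 — Complex power: S = V·I* = 0.01616 - j0.1101 VA.
Step 7 — Real power: P = Re(S) = 0.01616 W.
Step 8 — Reactive power: Q = Im(S) = -0.1101 VAR.
Step 9 — Apparent power: |S| = 0.1113 VA.
Step 10 — Power factor: PF = P/|S| = 0.1452 (leading).

(a) P = 0.01616 W  (b) Q = -0.1101 VAR  (c) S = 0.1113 VA  (d) PF = 0.1452 (leading)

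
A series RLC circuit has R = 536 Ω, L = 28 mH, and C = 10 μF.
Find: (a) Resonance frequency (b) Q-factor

Step 1 — Resonance condition Im(Z)=0 gives ω₀ = 1/√(LC).
Step 2 — ω₀ = 1/√(0.028·1e-05) = 1890 rad/s.
Step 3 — f₀ = ω₀/(2π) = 300.8 Hz.
Step 4 — Series Q: Q = ω₀L/R = 1890·0.028/536 = 0.09872.

(a) f₀ = 300.8 Hz  (b) Q = 0.09872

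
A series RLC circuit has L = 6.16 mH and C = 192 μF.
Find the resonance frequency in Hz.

Step 1 — Resonance condition Im(Z)=0 gives ω₀ = 1/√(LC).
Step 2 — ω₀ = 1/√(0.00616·0.000192) = 919.5 rad/s.
Step 3 — f₀ = ω₀/(2π) = 146.3 Hz.

f₀ = 146.3 Hz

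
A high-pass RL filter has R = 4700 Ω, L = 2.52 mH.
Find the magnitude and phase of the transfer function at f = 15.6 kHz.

Step 1 — Angular frequency: ω = 2π·1.56e+04 = 9.802e+04 rad/s.
Step 2 — Transfer function: H(jω) = jωL/(R + jωL).
Step 3 — Numerator jωL = j·247; denominator R + jωL = 4700 + j247.
Step 4 — H = 0.002754 + j0.05241.
Step 5 — Magnitude: |H| = 0.05248 (-25.6 dB); phase: φ = 87.0°.

|H| = 0.05248 (-25.6 dB), φ = 87.0°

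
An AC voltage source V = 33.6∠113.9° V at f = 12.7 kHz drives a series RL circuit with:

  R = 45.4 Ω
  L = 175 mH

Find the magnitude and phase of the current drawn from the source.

Step 1 — Angular frequency: ω = 2π·f = 2π·1.27e+04 = 7.98e+04 rad/s.
Step 2 — Component impedances:
  R: Z = R = 45.4 Ω
  L: Z = jωL = j·7.98e+04·0.175 = 0 + j1.396e+04 Ω
Step 3 — Series combination: Z_total = R + L = 45.4 + j1.396e+04 Ω = 1.396e+04∠89.8° Ω.
Step 4 — Source phasor: V = 33.6∠113.9° V = -13.61 + j30.72 V.
Step 5 — Ohm's law: I = V / Z_total = (-13.61 + j30.72) / (45.4 + j1.396e+04) = 0.002197 + j0.000982 A.
Step 6 — Convert to polar: |I| = 0.002406 A, ∠I = 24.1°.

I = 0.002406∠24.1° A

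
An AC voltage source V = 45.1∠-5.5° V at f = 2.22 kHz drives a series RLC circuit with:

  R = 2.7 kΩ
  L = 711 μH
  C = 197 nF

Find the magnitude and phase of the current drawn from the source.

Step 1 — Angular frequency: ω = 2π·f = 2π·2220 = 1.395e+04 rad/s.
Step 2 — Component impedances:
  R: Z = R = 2700 Ω
  L: Z = jωL = j·1.395e+04·0.000711 = 0 + j9.918 Ω
  C: Z = 1/(jωC) = -j/(ω·C) = 0 - j363.9 Ω
Step 3 — Series combination: Z_total = R + L + C = 2700 - j354 Ω = 2723∠-7.5° Ω.
Step 4 — Source phasor: V = 45.1∠-5.5° V = 44.89 - j4.323 V.
Step 5 — Ohm's law: I = V / Z_total = (44.89 - j4.323) / (2700 - j354) = 0.01655 + j0.0005692 A.
Step 6 — Convert to polar: |I| = 0.01656 A, ∠I = 2.0°.

I = 0.01656∠2.0° A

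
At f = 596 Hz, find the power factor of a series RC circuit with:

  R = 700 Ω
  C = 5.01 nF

Step 1 — Angular frequency: ω = 2π·f = 2π·596 = 3745 rad/s.
Step 2 — Component impedances:
  R: Z = R = 700 Ω
  C: Z = 1/(jωC) = -j/(ω·C) = 0 - j5.33e+04 Ω
Step 3 — Series combination: Z_total = R + C = 700 - j5.33e+04 Ω = 5.331e+04∠-89.2° Ω.
Step 4 — Power factor: PF = cos(φ) = Re(Z)/|Z| = 700/5.331e+04 = 0.01313.
Step 5 — Type: Im(Z) = -5.33e+04 ⇒ leading (phase φ = -89.2°).

PF = 0.01313 (leading, φ = -89.2°)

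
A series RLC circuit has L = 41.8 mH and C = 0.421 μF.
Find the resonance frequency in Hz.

Step 1 — Resonance condition Im(Z)=0 gives ω₀ = 1/√(LC).
Step 2 — ω₀ = 1/√(0.0418·4.21e-07) = 7538 rad/s.
Step 3 — f₀ = ω₀/(2π) = 1200 Hz.

f₀ = 1200 Hz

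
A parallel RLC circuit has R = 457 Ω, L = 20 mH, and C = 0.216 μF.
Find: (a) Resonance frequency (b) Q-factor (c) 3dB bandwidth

Step 1 — Resonance: ω₀ = 1/√(LC) = 1/√(0.02·2.16e-07) = 1.521e+04 rad/s.
Step 2 — f₀ = ω₀/(2π) = 2421 Hz.
Step 3 — Parallel Q: Q = R/(ω₀L) = 457/(1.521e+04·0.02) = 1.502.
Step 4 — Bandwidth: Δω = ω₀/Q = 1.013e+04 rad/s; BW = Δω/(2π) = 1612 Hz.

(a) f₀ = 2421 Hz  (b) Q = 1.502  (c) BW = 1612 Hz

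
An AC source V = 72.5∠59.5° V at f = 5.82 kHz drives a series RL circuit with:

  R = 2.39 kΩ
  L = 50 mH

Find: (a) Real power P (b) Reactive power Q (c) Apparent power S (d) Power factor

Step 1 — Angular frequency: ω = 2π·f = 2π·5820 = 3.657e+04 rad/s.
Step 2 — Component impedances:
  R: Z = R = 2390 Ω
  L: Z = jωL = j·3.657e+04·0.05 = 0 + j1828 Ω
Step 3 — Series combination: Z_total = R + L = 2390 + j1828 Ω = 3009∠37.4° Ω.
Step 4 — Source phasor: V = 72.5∠59.5° V = 36.8 + j62.47 V.
Step 5 — Current: I = V / Z = 0.02233 + j0.009058 A = 0.02409∠22.1° A.
Step 6 — Complex power: S = V·I* = 1.387 + j1.061 VA.
Step 7 — Real power: P = Re(S) = 1.387 W.
Step 8 — Reactive power: Q = Im(S) = 1.061 VAR.
Step 9 — Apparent power: |S| = 1.747 VA.
Step 10 — Power factor: PF = P/|S| = 0.7942 (lagging).

(a) P = 1.387 W  (b) Q = 1.061 VAR  (c) S = 1.747 VA  (d) PF = 0.7942 (lagging)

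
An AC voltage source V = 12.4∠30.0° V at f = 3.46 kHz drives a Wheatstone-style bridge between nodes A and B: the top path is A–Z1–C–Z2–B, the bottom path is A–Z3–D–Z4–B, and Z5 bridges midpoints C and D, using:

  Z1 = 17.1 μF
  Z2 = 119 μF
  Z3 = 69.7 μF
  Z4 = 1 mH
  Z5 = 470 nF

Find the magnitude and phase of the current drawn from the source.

Step 1 — Angular frequency: ω = 2π·f = 2π·3460 = 2.174e+04 rad/s.
Step 2 — Component impedances:
  Z1: Z = 1/(jωC) = -j/(ω·C) = 0 - j2.69 Ω
  Z2: Z = 1/(jωC) = -j/(ω·C) = 0 - j0.3865 Ω
  Z3: Z = 1/(jωC) = -j/(ω·C) = 0 - j0.66 Ω
  Z4: Z = jωL = j·2.174e+04·0.001 = 0 + j21.74 Ω
  Z5: Z = 1/(jωC) = -j/(ω·C) = 0 - j97.87 Ω
Step 3 — Bridge requires nodal analysis (the Z5 bridge couples midpoints C and D, so the two paths cannot be reduced to a simple series/parallel combination). Setting node B to ground and injecting 1 A at node A, the 3-node admittance system at A, C, D solves to V_A = Z_AB = 0 - j3.498 Ω = 3.498∠-90.0° Ω.
Step 4 — Source phasor: V = 12.4∠30.0° V = 10.74 + j6.2 V.
Step 5 — Ohm's law: I = V / Z_total = (10.74 + j6.2) / (0 - j3.498) = -1.773 + j3.07 A.
Step 6 — Convert to polar: |I| = 3.545 A, ∠I = 120.0°.

I = 3.545∠120.0° A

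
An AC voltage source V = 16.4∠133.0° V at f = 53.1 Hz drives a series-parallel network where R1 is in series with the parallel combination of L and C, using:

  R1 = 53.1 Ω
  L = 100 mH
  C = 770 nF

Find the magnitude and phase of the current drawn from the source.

Step 1 — Angular frequency: ω = 2π·f = 2π·53.1 = 333.6 rad/s.
Step 2 — Component impedances:
  R1: Z = R = 53.1 Ω
  L: Z = jωL = j·333.6·0.1 = 0 + j33.36 Ω
  C: Z = 1/(jωC) = -j/(ω·C) = 0 - j3893 Ω
Step 3 — Parallel branch: L || C = 1/(1/L + 1/C) = 0 + j33.65 Ω.
Step 4 — Series with R1: Z_total = R1 + (L || C) = 53.1 + j33.65 Ω = 62.87∠32.4° Ω.
Step 5 — Source phasor: V = 16.4∠133.0° V = -11.18 + j11.99 V.
Step 6 — Ohm's law: I = V / Z_total = (-11.18 + j11.99) / (53.1 + j33.65) = -0.04815 + j0.2564 A.
Step 7 — Convert to polar: |I| = 0.2609 A, ∠I = 100.6°.

I = 0.2609∠100.6° A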